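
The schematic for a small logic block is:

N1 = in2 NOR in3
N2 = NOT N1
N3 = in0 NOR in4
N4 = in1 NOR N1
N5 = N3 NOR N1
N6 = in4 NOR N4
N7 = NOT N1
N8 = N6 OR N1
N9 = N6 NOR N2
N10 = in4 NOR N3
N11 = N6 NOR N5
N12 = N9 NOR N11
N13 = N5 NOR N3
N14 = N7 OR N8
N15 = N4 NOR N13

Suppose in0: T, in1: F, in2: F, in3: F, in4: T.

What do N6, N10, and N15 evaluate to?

N1 = in2 NOR in3 = F NOR F = T
N3 = in0 NOR in4 = T NOR T = F
N4 = in1 NOR N1 = F NOR T = F
N5 = N3 NOR N1 = F NOR T = F
N6 = in4 NOR N4 = T NOR F = F
N10 = in4 NOR N3 = T NOR F = F
N13 = N5 NOR N3 = F NOR F = T
N15 = N4 NOR N13 = F NOR T = F

N6 = F, N10 = F, N15 = F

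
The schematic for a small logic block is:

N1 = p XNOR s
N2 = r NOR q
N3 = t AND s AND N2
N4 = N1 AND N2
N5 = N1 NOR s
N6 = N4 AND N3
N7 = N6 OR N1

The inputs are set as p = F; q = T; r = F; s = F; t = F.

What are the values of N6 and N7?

N1 = p XNOR s = F XNOR F = T
N2 = r NOR q = F NOR T = F
N3 = t AND s AND N2 = F AND F AND F = F
N4 = N1 AND N2 = T AND F = F
N6 = N4 AND N3 = F AND F = F
N7 = N6 OR N1 = F OR T = T

N6 = F  N7 = T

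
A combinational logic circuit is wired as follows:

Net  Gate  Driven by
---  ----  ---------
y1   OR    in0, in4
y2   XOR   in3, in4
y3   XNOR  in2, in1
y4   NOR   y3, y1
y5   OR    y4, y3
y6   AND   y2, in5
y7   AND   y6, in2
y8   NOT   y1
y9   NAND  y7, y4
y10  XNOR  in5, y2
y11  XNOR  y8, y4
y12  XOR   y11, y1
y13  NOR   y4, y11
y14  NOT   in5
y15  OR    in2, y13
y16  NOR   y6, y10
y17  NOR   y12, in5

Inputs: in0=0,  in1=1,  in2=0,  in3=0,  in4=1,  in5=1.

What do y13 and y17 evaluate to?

y1 = in0 OR in4 = 0 OR 1 = 1
y3 = in2 XNOR in1 = 0 XNOR 1 = 0
y4 = y3 NOR y1 = 0 NOR 1 = 0
y8 = NOT y1 = NOT 1 = 0
y11 = y8 XNOR y4 = 0 XNOR 0 = 1
y12 = y11 XOR y1 = 1 XOR 1 = 0
y13 = y4 NOR y11 = 0 NOR 1 = 0
y17 = y12 NOR in5 = 0 NOR 1 = 0

y13 = 0, y17 = 0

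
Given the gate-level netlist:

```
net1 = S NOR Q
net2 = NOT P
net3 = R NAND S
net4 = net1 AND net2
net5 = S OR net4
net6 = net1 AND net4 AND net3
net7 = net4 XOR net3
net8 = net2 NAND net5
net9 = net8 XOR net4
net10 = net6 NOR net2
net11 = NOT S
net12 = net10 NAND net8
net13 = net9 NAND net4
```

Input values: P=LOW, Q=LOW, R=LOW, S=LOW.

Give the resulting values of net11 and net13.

net1 = S NOR Q = LOW NOR LOW = HIGH
net2 = NOT P = NOT LOW = HIGH
net4 = net1 AND net2 = HIGH AND HIGH = HIGH
net5 = S OR net4 = LOW OR HIGH = HIGH
net8 = net2 NAND net5 = HIGH NAND HIGH = LOW
net9 = net8 XOR net4 = LOW XOR HIGH = HIGH
net11 = NOT S = NOT LOW = HIGH
net13 = net9 NAND net4 = HIGH NAND HIGH = LOW

net11 = HIGH; net13 = LOW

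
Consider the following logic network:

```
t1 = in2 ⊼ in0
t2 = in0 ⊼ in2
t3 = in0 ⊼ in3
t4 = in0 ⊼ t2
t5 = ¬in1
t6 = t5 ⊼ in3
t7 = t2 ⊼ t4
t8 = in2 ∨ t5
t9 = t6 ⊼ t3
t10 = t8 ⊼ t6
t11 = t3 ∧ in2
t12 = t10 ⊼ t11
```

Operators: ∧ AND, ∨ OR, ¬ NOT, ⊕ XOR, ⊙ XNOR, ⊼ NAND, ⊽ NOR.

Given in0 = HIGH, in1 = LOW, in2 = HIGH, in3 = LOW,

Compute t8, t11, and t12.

t3 = in0 NAND in3 = HIGH NAND LOW = HIGH
t5 = NOT in1 = NOT LOW = HIGH
t6 = t5 NAND in3 = HIGH NAND LOW = HIGH
t8 = in2 OR t5 = HIGH OR HIGH = HIGH
t10 = t8 NAND t6 = HIGH NAND HIGH = LOW
t11 = t3 AND in2 = HIGH AND HIGH = HIGH
t12 = t10 NAND t11 = LOW NAND HIGH = HIGH

t8 = HIGH; t11 = HIGH; t12 = HIGH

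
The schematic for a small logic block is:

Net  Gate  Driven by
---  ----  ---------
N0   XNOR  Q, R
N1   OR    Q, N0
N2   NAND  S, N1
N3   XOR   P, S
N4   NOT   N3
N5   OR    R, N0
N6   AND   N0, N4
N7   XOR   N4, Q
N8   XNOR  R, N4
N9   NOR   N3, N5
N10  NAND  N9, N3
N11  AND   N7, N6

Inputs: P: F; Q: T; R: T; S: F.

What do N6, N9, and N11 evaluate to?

N0 = Q XNOR R = T XNOR T = T
N3 = P XOR S = F XOR F = F
N4 = NOT N3 = NOT F = T
N5 = R OR N0 = T OR T = T
N6 = N0 AND N4 = T AND T = T
N7 = N4 XOR Q = T XOR T = F
N9 = N3 NOR N5 = F NOR T = F
N11 = N7 AND N6 = F AND T = F

N6 = T  N9 = F  N11 = F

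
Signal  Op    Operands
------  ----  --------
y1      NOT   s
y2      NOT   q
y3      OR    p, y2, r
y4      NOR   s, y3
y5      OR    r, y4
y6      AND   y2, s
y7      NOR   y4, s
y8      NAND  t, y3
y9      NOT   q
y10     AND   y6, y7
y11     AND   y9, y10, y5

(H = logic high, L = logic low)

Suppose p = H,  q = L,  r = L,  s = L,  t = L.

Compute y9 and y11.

y9 = H  y11 = L

y2 = NOT q = NOT L = H
y3 = p OR y2 OR r = H OR H OR L = H
y4 = s NOR y3 = L NOR H = L
y5 = r OR y4 = L OR L = L
y6 = y2 AND s = H AND L = L
y7 = y4 NOR s = L NOR L = H
y9 = NOT q = NOT L = H
y10 = y6 AND y7 = L AND H = L
y11 = y9 AND y10 AND y5 = H AND L AND L = L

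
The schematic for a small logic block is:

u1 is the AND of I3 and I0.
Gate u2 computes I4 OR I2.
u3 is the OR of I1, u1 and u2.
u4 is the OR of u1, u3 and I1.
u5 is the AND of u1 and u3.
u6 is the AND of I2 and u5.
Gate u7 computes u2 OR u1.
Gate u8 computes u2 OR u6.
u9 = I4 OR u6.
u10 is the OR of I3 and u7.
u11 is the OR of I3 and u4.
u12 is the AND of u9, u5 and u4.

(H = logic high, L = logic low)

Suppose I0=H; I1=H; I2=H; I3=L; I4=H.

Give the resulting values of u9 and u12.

u1 = I3 AND I0 = L AND H = L
u2 = I4 OR I2 = H OR H = H
u3 = I1 OR u1 OR u2 = H OR L OR H = H
u4 = u1 OR u3 OR I1 = L OR H OR H = H
u5 = u1 AND u3 = L AND H = L
u6 = I2 AND u5 = H AND L = L
u9 = I4 OR u6 = H OR L = H
u12 = u9 AND u5 AND u4 = H AND L AND H = L

u9 = H; u12 = L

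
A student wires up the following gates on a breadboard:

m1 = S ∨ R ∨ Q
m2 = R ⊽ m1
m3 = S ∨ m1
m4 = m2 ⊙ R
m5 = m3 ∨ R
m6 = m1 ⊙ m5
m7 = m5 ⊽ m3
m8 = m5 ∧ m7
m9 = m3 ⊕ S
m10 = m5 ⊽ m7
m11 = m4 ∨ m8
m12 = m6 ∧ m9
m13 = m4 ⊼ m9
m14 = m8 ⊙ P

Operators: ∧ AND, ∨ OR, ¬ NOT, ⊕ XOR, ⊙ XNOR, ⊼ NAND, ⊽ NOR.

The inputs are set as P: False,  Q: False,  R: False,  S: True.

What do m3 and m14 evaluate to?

m1 = S OR R OR Q = True OR False OR False = True
m3 = S OR m1 = True OR True = True
m5 = m3 OR R = True OR False = True
m7 = m5 NOR m3 = True NOR True = False
m8 = m5 AND m7 = True AND False = False
m14 = m8 XNOR P = False XNOR False = True

m3 = True, m14 = True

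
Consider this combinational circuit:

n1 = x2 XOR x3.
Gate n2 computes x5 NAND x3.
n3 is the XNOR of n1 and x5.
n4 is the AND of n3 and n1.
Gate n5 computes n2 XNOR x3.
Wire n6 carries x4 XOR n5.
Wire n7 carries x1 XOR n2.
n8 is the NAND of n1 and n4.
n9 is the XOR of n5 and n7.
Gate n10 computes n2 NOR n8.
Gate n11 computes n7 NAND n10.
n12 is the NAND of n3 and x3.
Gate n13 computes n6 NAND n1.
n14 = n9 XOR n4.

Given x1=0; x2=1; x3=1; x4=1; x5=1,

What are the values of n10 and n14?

n10 = 0, n14 = 0

n1 = x2 XOR x3 = 1 XOR 1 = 0
n2 = x5 NAND x3 = 1 NAND 1 = 0
n3 = n1 XNOR x5 = 0 XNOR 1 = 0
n4 = n3 AND n1 = 0 AND 0 = 0
n5 = n2 XNOR x3 = 0 XNOR 1 = 0
n7 = x1 XOR n2 = 0 XOR 0 = 0
n8 = n1 NAND n4 = 0 NAND 0 = 1
n9 = n5 XOR n7 = 0 XOR 0 = 0
n10 = n2 NOR n8 = 0 NOR 1 = 0
n14 = n9 XOR n4 = 0 XOR 0 = 0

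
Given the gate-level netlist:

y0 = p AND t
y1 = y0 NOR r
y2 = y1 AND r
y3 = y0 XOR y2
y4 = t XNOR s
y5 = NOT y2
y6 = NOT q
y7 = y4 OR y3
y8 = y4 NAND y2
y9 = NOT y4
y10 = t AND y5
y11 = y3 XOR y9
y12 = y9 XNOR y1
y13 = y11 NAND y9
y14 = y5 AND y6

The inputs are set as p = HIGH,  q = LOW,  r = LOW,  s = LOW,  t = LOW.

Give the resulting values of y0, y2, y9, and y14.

y0 = p AND t = HIGH AND LOW = LOW
y1 = y0 NOR r = LOW NOR LOW = HIGH
y2 = y1 AND r = HIGH AND LOW = LOW
y4 = t XNOR s = LOW XNOR LOW = HIGH
y5 = NOT y2 = NOT LOW = HIGH
y6 = NOT q = NOT LOW = HIGH
y9 = NOT y4 = NOT HIGH = LOW
y14 = y5 AND y6 = HIGH AND HIGH = HIGH

y0 = LOW  y2 = LOW  y9 = LOW  y14 = HIGH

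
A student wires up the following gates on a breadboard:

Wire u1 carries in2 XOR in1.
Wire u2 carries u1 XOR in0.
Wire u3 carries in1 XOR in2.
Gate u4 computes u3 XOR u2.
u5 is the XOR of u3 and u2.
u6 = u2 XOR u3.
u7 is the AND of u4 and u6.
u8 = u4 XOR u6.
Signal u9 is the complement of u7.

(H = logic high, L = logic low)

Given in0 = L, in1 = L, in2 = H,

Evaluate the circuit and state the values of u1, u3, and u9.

u1 = H, u3 = H, u9 = H

u1 = in2 XOR in1 = H XOR L = H
u2 = u1 XOR in0 = H XOR L = H
u3 = in1 XOR in2 = L XOR H = H
u4 = u3 XOR u2 = H XOR H = L
u6 = u2 XOR u3 = H XOR H = L
u7 = u4 AND u6 = L AND L = L
u9 = NOT u7 = NOT L = H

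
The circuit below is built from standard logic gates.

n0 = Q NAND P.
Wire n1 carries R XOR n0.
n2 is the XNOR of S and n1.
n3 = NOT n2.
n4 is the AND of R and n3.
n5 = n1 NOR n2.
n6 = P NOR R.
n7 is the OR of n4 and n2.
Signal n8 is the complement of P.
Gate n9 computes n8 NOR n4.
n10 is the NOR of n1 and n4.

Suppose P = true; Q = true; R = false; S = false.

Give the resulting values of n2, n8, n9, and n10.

n0 = Q NAND P = true NAND true = false
n1 = R XOR n0 = false XOR false = false
n2 = S XNOR n1 = false XNOR false = true
n3 = NOT n2 = NOT true = false
n4 = R AND n3 = false AND false = false
n8 = NOT P = NOT true = false
n9 = n8 NOR n4 = false NOR false = true
n10 = n1 NOR n4 = false NOR false = true

n2 = true, n8 = false, n9 = true, n10 = true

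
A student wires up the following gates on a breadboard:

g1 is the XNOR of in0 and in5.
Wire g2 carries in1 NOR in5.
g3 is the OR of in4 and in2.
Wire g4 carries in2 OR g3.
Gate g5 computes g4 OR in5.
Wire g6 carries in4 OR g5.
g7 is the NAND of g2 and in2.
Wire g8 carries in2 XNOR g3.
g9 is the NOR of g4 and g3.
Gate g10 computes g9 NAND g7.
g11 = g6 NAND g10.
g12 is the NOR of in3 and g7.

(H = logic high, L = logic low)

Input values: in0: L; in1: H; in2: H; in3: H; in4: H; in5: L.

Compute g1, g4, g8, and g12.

g1 = H, g4 = H, g8 = H, g12 = L

g1 = in0 XNOR in5 = L XNOR L = H
g2 = in1 NOR in5 = H NOR L = L
g3 = in4 OR in2 = H OR H = H
g4 = in2 OR g3 = H OR H = H
g7 = g2 NAND in2 = L NAND H = H
g8 = in2 XNOR g3 = H XNOR H = H
g12 = in3 NOR g7 = H NOR H = L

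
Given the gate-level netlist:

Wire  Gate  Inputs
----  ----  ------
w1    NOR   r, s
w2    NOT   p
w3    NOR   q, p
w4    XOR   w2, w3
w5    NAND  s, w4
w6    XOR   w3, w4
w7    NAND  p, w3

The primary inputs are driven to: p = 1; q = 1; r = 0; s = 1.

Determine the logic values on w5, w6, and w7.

w5 = 1, w6 = 0, w7 = 1

w2 = NOT p = NOT 1 = 0
w3 = q NOR p = 1 NOR 1 = 0
w4 = w2 XOR w3 = 0 XOR 0 = 0
w5 = s NAND w4 = 1 NAND 0 = 1
w6 = w3 XOR w4 = 0 XOR 0 = 0
w7 = p NAND w3 = 1 NAND 0 = 1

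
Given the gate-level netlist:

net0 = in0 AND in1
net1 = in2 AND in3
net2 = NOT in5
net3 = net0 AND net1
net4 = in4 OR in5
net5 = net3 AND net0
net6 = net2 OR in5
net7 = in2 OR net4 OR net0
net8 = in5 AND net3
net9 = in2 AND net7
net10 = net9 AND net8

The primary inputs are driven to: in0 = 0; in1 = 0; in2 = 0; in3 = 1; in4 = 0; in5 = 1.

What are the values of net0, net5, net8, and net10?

net0 = 0, net5 = 0, net8 = 0, net10 = 0

net0 = in0 AND in1 = 0 AND 0 = 0
net1 = in2 AND in3 = 0 AND 1 = 0
net3 = net0 AND net1 = 0 AND 0 = 0
net4 = in4 OR in5 = 0 OR 1 = 1
net5 = net3 AND net0 = 0 AND 0 = 0
net7 = in2 OR net4 OR net0 = 0 OR 1 OR 0 = 1
net8 = in5 AND net3 = 1 AND 0 = 0
net9 = in2 AND net7 = 0 AND 1 = 0
net10 = net9 AND net8 = 0 AND 0 = 0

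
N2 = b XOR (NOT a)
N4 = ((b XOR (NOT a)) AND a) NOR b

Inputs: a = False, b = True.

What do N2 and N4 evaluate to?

N2 = False, N4 = False

N2 = True XOR (NOT False) = False
N4 = ((True XOR (NOT False)) AND False) NOR True = False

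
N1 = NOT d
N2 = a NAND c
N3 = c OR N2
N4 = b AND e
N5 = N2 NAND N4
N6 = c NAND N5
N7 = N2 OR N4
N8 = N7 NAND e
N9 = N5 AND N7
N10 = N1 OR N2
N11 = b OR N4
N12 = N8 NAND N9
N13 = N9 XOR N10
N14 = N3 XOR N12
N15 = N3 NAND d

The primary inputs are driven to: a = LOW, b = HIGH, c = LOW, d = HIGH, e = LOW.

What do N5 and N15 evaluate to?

N2 = a NAND c = LOW NAND LOW = HIGH
N3 = c OR N2 = LOW OR HIGH = HIGH
N4 = b AND e = HIGH AND LOW = LOW
N5 = N2 NAND N4 = HIGH NAND LOW = HIGH
N15 = N3 NAND d = HIGH NAND HIGH = LOW

N5 = HIGH, N15 = LOW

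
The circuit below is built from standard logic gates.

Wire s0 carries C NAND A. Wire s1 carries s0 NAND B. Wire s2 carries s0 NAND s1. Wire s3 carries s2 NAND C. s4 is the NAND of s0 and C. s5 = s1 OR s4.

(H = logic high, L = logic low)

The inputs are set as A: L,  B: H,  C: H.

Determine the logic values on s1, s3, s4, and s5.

s1 = L; s3 = L; s4 = L; s5 = L

s0 = C NAND A = H NAND L = H
s1 = s0 NAND B = H NAND H = L
s2 = s0 NAND s1 = H NAND L = H
s3 = s2 NAND C = H NAND H = L
s4 = s0 NAND C = H NAND H = L
s5 = s1 OR s4 = L OR L = L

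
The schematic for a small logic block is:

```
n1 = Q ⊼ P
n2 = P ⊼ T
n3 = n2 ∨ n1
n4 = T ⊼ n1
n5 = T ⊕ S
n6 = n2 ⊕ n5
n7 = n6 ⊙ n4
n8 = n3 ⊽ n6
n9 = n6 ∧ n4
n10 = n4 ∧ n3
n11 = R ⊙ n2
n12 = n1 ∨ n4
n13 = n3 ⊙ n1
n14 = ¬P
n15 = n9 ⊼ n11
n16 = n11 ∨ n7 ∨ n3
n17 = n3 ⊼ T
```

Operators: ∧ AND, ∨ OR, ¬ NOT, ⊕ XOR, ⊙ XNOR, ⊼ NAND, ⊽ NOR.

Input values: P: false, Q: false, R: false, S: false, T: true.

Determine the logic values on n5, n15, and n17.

n5 = true; n15 = true; n17 = false

n1 = Q NAND P = false NAND false = true
n2 = P NAND T = false NAND true = true
n3 = n2 OR n1 = true OR true = true
n4 = T NAND n1 = true NAND true = false
n5 = T XOR S = true XOR false = true
n6 = n2 XOR n5 = true XOR true = false
n9 = n6 AND n4 = false AND false = false
n11 = R XNOR n2 = false XNOR true = false
n15 = n9 NAND n11 = false NAND false = true
n17 = n3 NAND T = true NAND true = false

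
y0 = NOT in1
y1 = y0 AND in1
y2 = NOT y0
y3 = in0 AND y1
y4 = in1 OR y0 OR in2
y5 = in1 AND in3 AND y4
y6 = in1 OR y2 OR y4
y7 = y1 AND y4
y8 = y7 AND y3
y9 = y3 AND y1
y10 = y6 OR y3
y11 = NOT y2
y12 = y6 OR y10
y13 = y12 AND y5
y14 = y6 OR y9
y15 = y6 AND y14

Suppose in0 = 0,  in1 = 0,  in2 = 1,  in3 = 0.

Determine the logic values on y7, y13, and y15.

y0 = NOT in1 = NOT 0 = 1
y1 = y0 AND in1 = 1 AND 0 = 0
y2 = NOT y0 = NOT 1 = 0
y3 = in0 AND y1 = 0 AND 0 = 0
y4 = in1 OR y0 OR in2 = 0 OR 1 OR 1 = 1
y5 = in1 AND in3 AND y4 = 0 AND 0 AND 1 = 0
y6 = in1 OR y2 OR y4 = 0 OR 0 OR 1 = 1
y7 = y1 AND y4 = 0 AND 1 = 0
y9 = y3 AND y1 = 0 AND 0 = 0
y10 = y6 OR y3 = 1 OR 0 = 1
y12 = y6 OR y10 = 1 OR 1 = 1
y13 = y12 AND y5 = 1 AND 0 = 0
y14 = y6 OR y9 = 1 OR 0 = 1
y15 = y6 AND y14 = 1 AND 1 = 1

y7 = 0, y13 = 0, y15 = 1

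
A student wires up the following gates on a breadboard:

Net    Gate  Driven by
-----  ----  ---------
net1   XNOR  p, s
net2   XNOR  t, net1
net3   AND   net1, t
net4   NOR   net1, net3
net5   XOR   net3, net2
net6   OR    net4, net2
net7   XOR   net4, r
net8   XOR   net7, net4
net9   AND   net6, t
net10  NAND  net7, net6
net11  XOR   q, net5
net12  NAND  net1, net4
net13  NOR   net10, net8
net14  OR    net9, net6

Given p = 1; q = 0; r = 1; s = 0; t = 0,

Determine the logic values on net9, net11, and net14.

net9 = 0, net11 = 1, net14 = 1

net1 = p XNOR s = 1 XNOR 0 = 0
net2 = t XNOR net1 = 0 XNOR 0 = 1
net3 = net1 AND t = 0 AND 0 = 0
net4 = net1 NOR net3 = 0 NOR 0 = 1
net5 = net3 XOR net2 = 0 XOR 1 = 1
net6 = net4 OR net2 = 1 OR 1 = 1
net9 = net6 AND t = 1 AND 0 = 0
net11 = q XOR net5 = 0 XOR 1 = 1
net14 = net9 OR net6 = 0 OR 1 = 1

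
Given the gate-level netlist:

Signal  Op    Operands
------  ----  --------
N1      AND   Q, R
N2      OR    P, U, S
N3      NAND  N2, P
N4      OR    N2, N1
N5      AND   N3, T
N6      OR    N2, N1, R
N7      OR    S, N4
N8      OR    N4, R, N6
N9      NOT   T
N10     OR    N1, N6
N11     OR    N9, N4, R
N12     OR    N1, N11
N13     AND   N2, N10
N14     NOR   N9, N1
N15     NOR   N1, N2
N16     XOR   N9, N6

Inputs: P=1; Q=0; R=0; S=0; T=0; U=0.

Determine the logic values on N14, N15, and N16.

N14 = 0, N15 = 0, N16 = 0

N1 = Q AND R = 0 AND 0 = 0
N2 = P OR U OR S = 1 OR 0 OR 0 = 1
N6 = N2 OR N1 OR R = 1 OR 0 OR 0 = 1
N9 = NOT T = NOT 0 = 1
N14 = N9 NOR N1 = 1 NOR 0 = 0
N15 = N1 NOR N2 = 0 NOR 1 = 0
N16 = N9 XOR N6 = 1 XOR 1 = 0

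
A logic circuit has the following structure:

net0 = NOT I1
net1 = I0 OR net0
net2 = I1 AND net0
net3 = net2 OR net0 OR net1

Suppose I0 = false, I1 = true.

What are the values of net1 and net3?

net0 = NOT I1 = NOT true = false
net1 = I0 OR net0 = false OR false = false
net2 = I1 AND net0 = true AND false = false
net3 = net2 OR net0 OR net1 = false OR false OR false = false

net1 = false  net3 = false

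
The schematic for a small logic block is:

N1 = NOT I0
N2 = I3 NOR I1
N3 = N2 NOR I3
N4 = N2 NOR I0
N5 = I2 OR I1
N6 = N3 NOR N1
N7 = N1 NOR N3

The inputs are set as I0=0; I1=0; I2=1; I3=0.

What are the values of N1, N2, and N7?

N1 = 1; N2 = 1; N7 = 0

N1 = NOT I0 = NOT 0 = 1
N2 = I3 NOR I1 = 0 NOR 0 = 1
N3 = N2 NOR I3 = 1 NOR 0 = 0
N7 = N1 NOR N3 = 1 NOR 0 = 0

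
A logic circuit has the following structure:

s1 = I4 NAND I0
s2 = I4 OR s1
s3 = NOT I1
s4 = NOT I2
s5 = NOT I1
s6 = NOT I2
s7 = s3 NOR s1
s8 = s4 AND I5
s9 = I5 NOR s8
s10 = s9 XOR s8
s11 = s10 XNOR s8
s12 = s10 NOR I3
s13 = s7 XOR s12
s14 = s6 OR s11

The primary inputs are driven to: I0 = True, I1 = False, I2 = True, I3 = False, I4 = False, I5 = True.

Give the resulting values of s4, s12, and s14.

s4 = NOT I2 = NOT True = False
s6 = NOT I2 = NOT True = False
s8 = s4 AND I5 = False AND True = False
s9 = I5 NOR s8 = True NOR False = False
s10 = s9 XOR s8 = False XOR False = False
s11 = s10 XNOR s8 = False XNOR False = True
s12 = s10 NOR I3 = False NOR False = True
s14 = s6 OR s11 = False OR True = True

s4 = False; s12 = True; s14 = True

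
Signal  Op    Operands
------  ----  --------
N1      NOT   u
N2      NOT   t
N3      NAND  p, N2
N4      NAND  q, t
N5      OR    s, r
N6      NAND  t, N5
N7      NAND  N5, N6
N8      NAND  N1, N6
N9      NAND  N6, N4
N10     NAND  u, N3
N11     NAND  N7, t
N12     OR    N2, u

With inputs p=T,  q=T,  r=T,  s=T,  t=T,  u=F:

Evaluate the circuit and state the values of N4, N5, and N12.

N4 = F  N5 = T  N12 = F

N2 = NOT t = NOT T = F
N4 = q NAND t = T NAND T = F
N5 = s OR r = T OR T = T
N12 = N2 OR u = F OR F = F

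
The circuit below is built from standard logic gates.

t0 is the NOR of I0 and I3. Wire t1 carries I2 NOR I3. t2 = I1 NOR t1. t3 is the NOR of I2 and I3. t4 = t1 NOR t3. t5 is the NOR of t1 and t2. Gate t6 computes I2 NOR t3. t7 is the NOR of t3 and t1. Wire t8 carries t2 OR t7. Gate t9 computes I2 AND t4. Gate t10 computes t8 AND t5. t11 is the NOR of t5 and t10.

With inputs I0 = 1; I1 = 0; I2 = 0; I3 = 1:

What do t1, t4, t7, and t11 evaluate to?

t1 = 0, t4 = 1, t7 = 1, t11 = 1

t1 = I2 NOR I3 = 0 NOR 1 = 0
t2 = I1 NOR t1 = 0 NOR 0 = 1
t3 = I2 NOR I3 = 0 NOR 1 = 0
t4 = t1 NOR t3 = 0 NOR 0 = 1
t5 = t1 NOR t2 = 0 NOR 1 = 0
t7 = t3 NOR t1 = 0 NOR 0 = 1
t8 = t2 OR t7 = 1 OR 1 = 1
t10 = t8 AND t5 = 1 AND 0 = 0
t11 = t5 NOR t10 = 0 NOR 0 = 1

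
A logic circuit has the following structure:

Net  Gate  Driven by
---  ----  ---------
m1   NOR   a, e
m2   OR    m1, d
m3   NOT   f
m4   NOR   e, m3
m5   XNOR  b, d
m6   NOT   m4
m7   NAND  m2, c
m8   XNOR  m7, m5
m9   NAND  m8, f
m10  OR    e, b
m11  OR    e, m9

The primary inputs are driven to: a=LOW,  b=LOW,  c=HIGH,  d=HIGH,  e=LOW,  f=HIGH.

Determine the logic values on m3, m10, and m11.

m3 = LOW; m10 = LOW; m11 = LOW

m1 = a NOR e = LOW NOR LOW = HIGH
m2 = m1 OR d = HIGH OR HIGH = HIGH
m3 = NOT f = NOT HIGH = LOW
m5 = b XNOR d = LOW XNOR HIGH = LOW
m7 = m2 NAND c = HIGH NAND HIGH = LOW
m8 = m7 XNOR m5 = LOW XNOR LOW = HIGH
m9 = m8 NAND f = HIGH NAND HIGH = LOW
m10 = e OR b = LOW OR LOW = LOW
m11 = e OR m9 = LOW OR LOW = LOW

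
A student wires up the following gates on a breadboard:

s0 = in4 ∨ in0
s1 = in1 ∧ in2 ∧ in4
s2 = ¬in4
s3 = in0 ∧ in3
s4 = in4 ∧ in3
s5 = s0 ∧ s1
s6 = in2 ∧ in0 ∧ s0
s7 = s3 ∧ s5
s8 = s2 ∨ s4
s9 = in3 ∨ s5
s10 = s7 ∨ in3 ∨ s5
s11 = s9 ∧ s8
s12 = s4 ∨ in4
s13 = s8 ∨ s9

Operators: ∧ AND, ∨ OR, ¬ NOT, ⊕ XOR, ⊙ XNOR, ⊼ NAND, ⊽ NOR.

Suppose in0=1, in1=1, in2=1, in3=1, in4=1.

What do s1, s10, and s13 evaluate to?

s0 = in4 OR in0 = 1 OR 1 = 1
s1 = in1 AND in2 AND in4 = 1 AND 1 AND 1 = 1
s2 = NOT in4 = NOT 1 = 0
s3 = in0 AND in3 = 1 AND 1 = 1
s4 = in4 AND in3 = 1 AND 1 = 1
s5 = s0 AND s1 = 1 AND 1 = 1
s7 = s3 AND s5 = 1 AND 1 = 1
s8 = s2 OR s4 = 0 OR 1 = 1
s9 = in3 OR s5 = 1 OR 1 = 1
s10 = s7 OR in3 OR s5 = 1 OR 1 OR 1 = 1
s13 = s8 OR s9 = 1 OR 1 = 1

s1 = 1  s10 = 1  s13 = 1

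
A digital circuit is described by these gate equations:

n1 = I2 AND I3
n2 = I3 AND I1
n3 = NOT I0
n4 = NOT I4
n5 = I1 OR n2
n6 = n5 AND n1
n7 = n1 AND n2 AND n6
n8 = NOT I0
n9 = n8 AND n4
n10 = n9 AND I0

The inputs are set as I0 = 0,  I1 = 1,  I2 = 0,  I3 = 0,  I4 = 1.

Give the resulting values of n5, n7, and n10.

n1 = I2 AND I3 = 0 AND 0 = 0
n2 = I3 AND I1 = 0 AND 1 = 0
n4 = NOT I4 = NOT 1 = 0
n5 = I1 OR n2 = 1 OR 0 = 1
n6 = n5 AND n1 = 1 AND 0 = 0
n7 = n1 AND n2 AND n6 = 0 AND 0 AND 0 = 0
n8 = NOT I0 = NOT 0 = 1
n9 = n8 AND n4 = 1 AND 0 = 0
n10 = n9 AND I0 = 0 AND 0 = 0

n5 = 1, n7 = 0, n10 = 0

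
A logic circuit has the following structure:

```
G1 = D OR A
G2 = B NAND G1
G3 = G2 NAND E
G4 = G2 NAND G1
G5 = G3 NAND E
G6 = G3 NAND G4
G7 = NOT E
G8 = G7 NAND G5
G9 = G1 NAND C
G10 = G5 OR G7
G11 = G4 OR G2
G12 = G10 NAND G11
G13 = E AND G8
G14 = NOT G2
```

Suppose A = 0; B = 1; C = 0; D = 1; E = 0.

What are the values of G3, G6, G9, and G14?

G3 = 1  G6 = 0  G9 = 1  G14 = 1

G1 = D OR A = 1 OR 0 = 1
G2 = B NAND G1 = 1 NAND 1 = 0
G3 = G2 NAND E = 0 NAND 0 = 1
G4 = G2 NAND G1 = 0 NAND 1 = 1
G6 = G3 NAND G4 = 1 NAND 1 = 0
G9 = G1 NAND C = 1 NAND 0 = 1
G14 = NOT G2 = NOT 0 = 1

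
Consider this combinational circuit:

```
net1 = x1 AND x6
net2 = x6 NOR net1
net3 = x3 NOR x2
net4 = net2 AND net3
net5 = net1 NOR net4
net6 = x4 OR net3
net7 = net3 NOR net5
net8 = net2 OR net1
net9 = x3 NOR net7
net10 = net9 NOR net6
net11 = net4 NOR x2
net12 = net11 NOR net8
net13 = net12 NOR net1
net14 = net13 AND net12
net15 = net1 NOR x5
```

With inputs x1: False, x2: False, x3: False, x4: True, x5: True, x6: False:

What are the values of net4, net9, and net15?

net4 = True  net9 = True  net15 = False

net1 = x1 AND x6 = False AND False = False
net2 = x6 NOR net1 = False NOR False = True
net3 = x3 NOR x2 = False NOR False = True
net4 = net2 AND net3 = True AND True = True
net5 = net1 NOR net4 = False NOR True = False
net7 = net3 NOR net5 = True NOR False = False
net9 = x3 NOR net7 = False NOR False = True
net15 = net1 NOR x5 = False NOR True = False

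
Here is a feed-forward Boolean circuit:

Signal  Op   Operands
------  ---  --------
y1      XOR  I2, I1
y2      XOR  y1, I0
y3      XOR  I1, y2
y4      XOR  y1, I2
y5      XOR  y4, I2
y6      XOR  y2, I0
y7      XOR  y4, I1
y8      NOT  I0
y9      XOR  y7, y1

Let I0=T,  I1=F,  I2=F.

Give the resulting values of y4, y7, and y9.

y4 = F, y7 = F, y9 = F

y1 = I2 XOR I1 = F XOR F = F
y4 = y1 XOR I2 = F XOR F = F
y7 = y4 XOR I1 = F XOR F = F
y9 = y7 XOR y1 = F XOR F = F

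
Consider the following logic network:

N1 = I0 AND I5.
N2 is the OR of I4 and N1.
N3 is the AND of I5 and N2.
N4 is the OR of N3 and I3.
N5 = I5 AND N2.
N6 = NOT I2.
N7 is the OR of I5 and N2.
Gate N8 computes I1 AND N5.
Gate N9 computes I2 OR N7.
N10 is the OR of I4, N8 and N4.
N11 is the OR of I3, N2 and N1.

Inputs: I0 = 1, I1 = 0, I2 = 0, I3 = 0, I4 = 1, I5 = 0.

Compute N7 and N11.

N1 = I0 AND I5 = 1 AND 0 = 0
N2 = I4 OR N1 = 1 OR 0 = 1
N7 = I5 OR N2 = 0 OR 1 = 1
N11 = I3 OR N2 OR N1 = 0 OR 1 OR 0 = 1

N7 = 1; N11 = 1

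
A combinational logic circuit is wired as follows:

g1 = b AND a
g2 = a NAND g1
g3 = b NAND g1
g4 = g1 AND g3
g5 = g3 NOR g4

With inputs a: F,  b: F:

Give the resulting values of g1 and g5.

g1 = F; g5 = F

g1 = b AND a = F AND F = F
g3 = b NAND g1 = F NAND F = T
g4 = g1 AND g3 = F AND T = F
g5 = g3 NOR g4 = T NOR F = F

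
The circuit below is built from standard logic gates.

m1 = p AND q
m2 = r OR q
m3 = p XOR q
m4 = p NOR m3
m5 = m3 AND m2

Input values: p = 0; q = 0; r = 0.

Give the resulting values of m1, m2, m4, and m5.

m1 = p AND q = 0 AND 0 = 0
m2 = r OR q = 0 OR 0 = 0
m3 = p XOR q = 0 XOR 0 = 0
m4 = p NOR m3 = 0 NOR 0 = 1
m5 = m3 AND m2 = 0 AND 0 = 0

m1 = 0, m2 = 0, m4 = 1, m5 = 0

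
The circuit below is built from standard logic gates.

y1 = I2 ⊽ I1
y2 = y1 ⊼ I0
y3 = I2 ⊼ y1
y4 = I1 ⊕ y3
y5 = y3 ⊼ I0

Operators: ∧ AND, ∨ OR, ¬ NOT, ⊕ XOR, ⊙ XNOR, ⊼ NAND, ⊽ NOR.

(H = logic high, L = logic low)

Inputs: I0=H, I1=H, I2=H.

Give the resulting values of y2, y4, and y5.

y1 = I2 NOR I1 = H NOR H = L
y2 = y1 NAND I0 = L NAND H = H
y3 = I2 NAND y1 = H NAND L = H
y4 = I1 XOR y3 = H XOR H = L
y5 = y3 NAND I0 = H NAND H = L

y2 = H  y4 = L  y5 = L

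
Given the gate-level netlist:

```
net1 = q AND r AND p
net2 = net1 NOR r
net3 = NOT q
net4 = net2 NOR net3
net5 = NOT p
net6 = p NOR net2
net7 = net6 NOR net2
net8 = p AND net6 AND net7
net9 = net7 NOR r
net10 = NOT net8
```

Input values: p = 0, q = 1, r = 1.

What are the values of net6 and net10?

net6 = 1  net10 = 1

net1 = q AND r AND p = 1 AND 1 AND 0 = 0
net2 = net1 NOR r = 0 NOR 1 = 0
net6 = p NOR net2 = 0 NOR 0 = 1
net7 = net6 NOR net2 = 1 NOR 0 = 0
net8 = p AND net6 AND net7 = 0 AND 1 AND 0 = 0
net10 = NOT net8 = NOT 0 = 1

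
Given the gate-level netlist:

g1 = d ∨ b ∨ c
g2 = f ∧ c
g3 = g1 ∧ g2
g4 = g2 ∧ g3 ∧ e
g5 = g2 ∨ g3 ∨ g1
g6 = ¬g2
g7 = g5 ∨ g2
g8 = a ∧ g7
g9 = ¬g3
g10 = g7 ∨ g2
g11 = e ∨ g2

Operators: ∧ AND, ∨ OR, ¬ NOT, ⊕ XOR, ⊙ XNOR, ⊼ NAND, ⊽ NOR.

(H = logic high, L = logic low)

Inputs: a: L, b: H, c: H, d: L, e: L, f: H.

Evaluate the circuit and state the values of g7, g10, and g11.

g1 = d OR b OR c = L OR H OR H = H
g2 = f AND c = H AND H = H
g3 = g1 AND g2 = H AND H = H
g5 = g2 OR g3 OR g1 = H OR H OR H = H
g7 = g5 OR g2 = H OR H = H
g10 = g7 OR g2 = H OR H = H
g11 = e OR g2 = L OR H = H

g7 = H, g10 = H, g11 = H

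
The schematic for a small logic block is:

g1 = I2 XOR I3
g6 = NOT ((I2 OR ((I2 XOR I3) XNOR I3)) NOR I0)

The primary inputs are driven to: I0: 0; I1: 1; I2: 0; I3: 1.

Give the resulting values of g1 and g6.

g1 = 1, g6 = 1

g1 = 0 XOR 1 = 1
g6 = NOT ((0 OR ((0 XOR 1) XNOR 1)) NOR 0) = 1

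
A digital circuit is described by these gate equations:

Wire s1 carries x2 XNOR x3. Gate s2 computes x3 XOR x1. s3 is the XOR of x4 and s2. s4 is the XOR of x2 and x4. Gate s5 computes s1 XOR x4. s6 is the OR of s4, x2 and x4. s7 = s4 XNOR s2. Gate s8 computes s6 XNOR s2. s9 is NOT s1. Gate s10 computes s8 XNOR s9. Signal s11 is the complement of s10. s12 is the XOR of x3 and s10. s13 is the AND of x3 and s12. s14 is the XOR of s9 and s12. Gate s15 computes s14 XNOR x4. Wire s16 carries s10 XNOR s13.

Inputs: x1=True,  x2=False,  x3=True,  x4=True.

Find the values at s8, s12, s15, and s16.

s8 = False, s12 = True, s15 = False, s16 = False

s1 = x2 XNOR x3 = False XNOR True = False
s2 = x3 XOR x1 = True XOR True = False
s4 = x2 XOR x4 = False XOR True = True
s6 = s4 OR x2 OR x4 = True OR False OR True = True
s8 = s6 XNOR s2 = True XNOR False = False
s9 = NOT s1 = NOT False = True
s10 = s8 XNOR s9 = False XNOR True = False
s12 = x3 XOR s10 = True XOR False = True
s13 = x3 AND s12 = True AND True = True
s14 = s9 XOR s12 = True XOR True = False
s15 = s14 XNOR x4 = False XNOR True = False
s16 = s10 XNOR s13 = False XNOR True = False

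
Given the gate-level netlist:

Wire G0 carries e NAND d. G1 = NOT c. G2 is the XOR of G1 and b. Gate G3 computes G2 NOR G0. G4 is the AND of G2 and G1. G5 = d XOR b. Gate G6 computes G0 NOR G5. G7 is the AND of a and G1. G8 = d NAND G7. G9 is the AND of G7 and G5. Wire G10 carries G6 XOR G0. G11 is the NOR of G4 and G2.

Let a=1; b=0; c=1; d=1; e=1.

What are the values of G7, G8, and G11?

G7 = 0; G8 = 1; G11 = 1

G1 = NOT c = NOT 1 = 0
G2 = G1 XOR b = 0 XOR 0 = 0
G4 = G2 AND G1 = 0 AND 0 = 0
G7 = a AND G1 = 1 AND 0 = 0
G8 = d NAND G7 = 1 NAND 0 = 1
G11 = G4 NOR G2 = 0 NOR 0 = 1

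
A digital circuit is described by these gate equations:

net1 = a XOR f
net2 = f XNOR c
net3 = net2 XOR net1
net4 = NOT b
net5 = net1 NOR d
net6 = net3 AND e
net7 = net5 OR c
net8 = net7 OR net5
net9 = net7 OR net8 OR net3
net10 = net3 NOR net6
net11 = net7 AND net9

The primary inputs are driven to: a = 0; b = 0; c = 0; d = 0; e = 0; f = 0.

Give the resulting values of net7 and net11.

net1 = a XOR f = 0 XOR 0 = 0
net2 = f XNOR c = 0 XNOR 0 = 1
net3 = net2 XOR net1 = 1 XOR 0 = 1
net5 = net1 NOR d = 0 NOR 0 = 1
net7 = net5 OR c = 1 OR 0 = 1
net8 = net7 OR net5 = 1 OR 1 = 1
net9 = net7 OR net8 OR net3 = 1 OR 1 OR 1 = 1
net11 = net7 AND net9 = 1 AND 1 = 1

net7 = 1, net11 = 1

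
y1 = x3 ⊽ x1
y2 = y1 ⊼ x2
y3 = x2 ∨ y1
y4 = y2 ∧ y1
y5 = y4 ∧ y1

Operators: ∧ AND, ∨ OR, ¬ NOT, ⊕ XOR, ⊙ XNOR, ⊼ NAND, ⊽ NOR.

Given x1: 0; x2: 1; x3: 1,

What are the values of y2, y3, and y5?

y1 = x3 NOR x1 = 1 NOR 0 = 0
y2 = y1 NAND x2 = 0 NAND 1 = 1
y3 = x2 OR y1 = 1 OR 0 = 1
y4 = y2 AND y1 = 1 AND 0 = 0
y5 = y4 AND y1 = 0 AND 0 = 0

y2 = 1, y3 = 1, y5 = 0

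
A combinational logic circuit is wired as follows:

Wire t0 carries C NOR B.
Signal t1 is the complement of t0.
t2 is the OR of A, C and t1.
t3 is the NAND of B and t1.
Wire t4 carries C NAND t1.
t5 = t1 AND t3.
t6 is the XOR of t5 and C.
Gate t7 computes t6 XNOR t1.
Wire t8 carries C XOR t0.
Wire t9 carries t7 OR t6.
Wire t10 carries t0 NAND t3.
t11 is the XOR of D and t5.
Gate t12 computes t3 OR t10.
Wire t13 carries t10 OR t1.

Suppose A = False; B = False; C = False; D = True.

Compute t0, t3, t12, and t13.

t0 = C NOR B = False NOR False = True
t1 = NOT t0 = NOT True = False
t3 = B NAND t1 = False NAND False = True
t10 = t0 NAND t3 = True NAND True = False
t12 = t3 OR t10 = True OR False = True
t13 = t10 OR t1 = False OR False = False

t0 = True; t3 = True; t12 = True; t13 = False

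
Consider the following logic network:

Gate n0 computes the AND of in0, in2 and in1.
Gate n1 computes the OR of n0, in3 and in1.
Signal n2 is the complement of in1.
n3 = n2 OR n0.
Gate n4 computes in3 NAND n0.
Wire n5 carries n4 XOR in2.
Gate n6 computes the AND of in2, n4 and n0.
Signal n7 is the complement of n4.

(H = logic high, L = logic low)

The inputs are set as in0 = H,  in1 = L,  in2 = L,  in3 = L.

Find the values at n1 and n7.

n1 = L, n7 = L

n0 = in0 AND in2 AND in1 = H AND L AND L = L
n1 = n0 OR in3 OR in1 = L OR L OR L = L
n4 = in3 NAND n0 = L NAND L = H
n7 = NOT n4 = NOT H = L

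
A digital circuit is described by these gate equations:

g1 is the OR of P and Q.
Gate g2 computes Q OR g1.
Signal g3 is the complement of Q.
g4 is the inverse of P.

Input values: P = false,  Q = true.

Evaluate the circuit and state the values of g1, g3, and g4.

g1 = true, g3 = false, g4 = true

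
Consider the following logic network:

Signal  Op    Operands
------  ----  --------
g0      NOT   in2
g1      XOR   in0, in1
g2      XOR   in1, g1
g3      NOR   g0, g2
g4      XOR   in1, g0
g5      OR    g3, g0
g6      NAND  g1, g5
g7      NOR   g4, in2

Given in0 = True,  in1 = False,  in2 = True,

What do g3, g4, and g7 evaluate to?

g0 = NOT in2 = NOT True = False
g1 = in0 XOR in1 = True XOR False = True
g2 = in1 XOR g1 = False XOR True = True
g3 = g0 NOR g2 = False NOR True = False
g4 = in1 XOR g0 = False XOR False = False
g7 = g4 NOR in2 = False NOR True = False

g3 = False, g4 = False, g7 = False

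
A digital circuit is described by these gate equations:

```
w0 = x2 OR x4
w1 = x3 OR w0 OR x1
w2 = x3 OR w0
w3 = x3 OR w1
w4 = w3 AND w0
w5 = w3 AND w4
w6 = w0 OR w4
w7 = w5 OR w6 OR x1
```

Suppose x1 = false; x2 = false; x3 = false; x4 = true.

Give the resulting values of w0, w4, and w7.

w0 = true, w4 = true, w7 = true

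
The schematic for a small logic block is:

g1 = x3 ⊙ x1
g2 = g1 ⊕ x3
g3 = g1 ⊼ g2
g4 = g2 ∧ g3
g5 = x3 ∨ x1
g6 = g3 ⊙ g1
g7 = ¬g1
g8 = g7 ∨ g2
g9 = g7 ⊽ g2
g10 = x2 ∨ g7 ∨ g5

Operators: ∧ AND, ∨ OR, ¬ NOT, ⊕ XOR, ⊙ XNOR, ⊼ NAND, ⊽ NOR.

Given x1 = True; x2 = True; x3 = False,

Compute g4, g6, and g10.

g4 = False, g6 = False, g10 = True

g1 = x3 XNOR x1 = False XNOR True = False
g2 = g1 XOR x3 = False XOR False = False
g3 = g1 NAND g2 = False NAND False = True
g4 = g2 AND g3 = False AND True = False
g5 = x3 OR x1 = False OR True = True
g6 = g3 XNOR g1 = True XNOR False = False
g7 = NOT g1 = NOT False = True
g10 = x2 OR g7 OR g5 = True OR True OR True = True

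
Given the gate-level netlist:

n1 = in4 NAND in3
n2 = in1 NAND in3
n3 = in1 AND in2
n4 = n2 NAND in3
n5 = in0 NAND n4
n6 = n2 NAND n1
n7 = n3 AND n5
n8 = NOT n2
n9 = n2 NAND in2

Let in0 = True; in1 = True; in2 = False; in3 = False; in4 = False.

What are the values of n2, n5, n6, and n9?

n2 = True  n5 = False  n6 = False  n9 = True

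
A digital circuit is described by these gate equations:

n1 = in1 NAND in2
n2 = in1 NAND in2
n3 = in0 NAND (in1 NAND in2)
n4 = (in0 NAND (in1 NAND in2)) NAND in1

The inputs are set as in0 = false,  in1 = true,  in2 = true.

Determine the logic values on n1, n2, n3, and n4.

n1 = true NAND true = false
n2 = true NAND true = false
n3 = false NAND (true NAND true) = true
n4 = (false NAND (true NAND true)) NAND true = false

n1 = false; n2 = false; n3 = true; n4 = false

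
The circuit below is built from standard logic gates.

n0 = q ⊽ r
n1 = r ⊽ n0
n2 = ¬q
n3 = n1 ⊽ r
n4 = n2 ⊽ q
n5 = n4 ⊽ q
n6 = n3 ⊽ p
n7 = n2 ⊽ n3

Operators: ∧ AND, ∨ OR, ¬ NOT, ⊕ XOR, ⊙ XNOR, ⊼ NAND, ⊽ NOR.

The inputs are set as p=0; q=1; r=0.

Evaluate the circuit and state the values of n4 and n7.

n4 = 0, n7 = 1

n0 = q NOR r = 1 NOR 0 = 0
n1 = r NOR n0 = 0 NOR 0 = 1
n2 = NOT q = NOT 1 = 0
n3 = n1 NOR r = 1 NOR 0 = 0
n4 = n2 NOR q = 0 NOR 1 = 0
n7 = n2 NOR n3 = 0 NOR 0 = 1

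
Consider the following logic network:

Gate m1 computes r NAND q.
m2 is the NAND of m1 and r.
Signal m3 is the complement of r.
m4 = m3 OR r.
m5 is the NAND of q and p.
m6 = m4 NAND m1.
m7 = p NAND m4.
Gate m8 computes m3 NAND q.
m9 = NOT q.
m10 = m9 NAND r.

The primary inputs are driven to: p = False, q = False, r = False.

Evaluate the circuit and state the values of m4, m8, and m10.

m3 = NOT r = NOT False = True
m4 = m3 OR r = True OR False = True
m8 = m3 NAND q = True NAND False = True
m9 = NOT q = NOT False = True
m10 = m9 NAND r = True NAND False = True

m4 = True; m8 = True; m10 = True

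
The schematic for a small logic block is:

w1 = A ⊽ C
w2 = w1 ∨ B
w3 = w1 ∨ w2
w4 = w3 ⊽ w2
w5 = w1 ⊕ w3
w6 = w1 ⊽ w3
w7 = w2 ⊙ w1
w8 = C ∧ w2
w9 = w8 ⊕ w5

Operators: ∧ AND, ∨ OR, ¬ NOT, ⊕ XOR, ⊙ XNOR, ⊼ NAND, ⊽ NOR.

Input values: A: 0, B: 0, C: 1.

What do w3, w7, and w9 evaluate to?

w1 = A NOR C = 0 NOR 1 = 0
w2 = w1 OR B = 0 OR 0 = 0
w3 = w1 OR w2 = 0 OR 0 = 0
w5 = w1 XOR w3 = 0 XOR 0 = 0
w7 = w2 XNOR w1 = 0 XNOR 0 = 1
w8 = C AND w2 = 1 AND 0 = 0
w9 = w8 XOR w5 = 0 XOR 0 = 0

w3 = 0, w7 = 1, w9 = 0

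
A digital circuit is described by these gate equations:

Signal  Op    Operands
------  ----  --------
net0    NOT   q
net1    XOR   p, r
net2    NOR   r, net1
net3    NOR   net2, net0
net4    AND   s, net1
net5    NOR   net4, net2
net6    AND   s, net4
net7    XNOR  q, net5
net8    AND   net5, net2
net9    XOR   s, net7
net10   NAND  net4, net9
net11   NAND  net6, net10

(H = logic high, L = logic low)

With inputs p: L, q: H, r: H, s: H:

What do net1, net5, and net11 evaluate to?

net1 = H, net5 = L, net11 = H

net1 = p XOR r = L XOR H = H
net2 = r NOR net1 = H NOR H = L
net4 = s AND net1 = H AND H = H
net5 = net4 NOR net2 = H NOR L = L
net6 = s AND net4 = H AND H = H
net7 = q XNOR net5 = H XNOR L = L
net9 = s XOR net7 = H XOR L = H
net10 = net4 NAND net9 = H NAND H = L
net11 = net6 NAND net10 = H NAND L = H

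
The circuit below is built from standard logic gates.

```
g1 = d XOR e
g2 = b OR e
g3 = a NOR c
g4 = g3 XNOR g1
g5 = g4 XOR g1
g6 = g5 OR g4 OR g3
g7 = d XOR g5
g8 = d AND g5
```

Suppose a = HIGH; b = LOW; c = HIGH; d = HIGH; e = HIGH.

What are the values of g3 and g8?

g3 = LOW; g8 = HIGH

g1 = d XOR e = HIGH XOR HIGH = LOW
g3 = a NOR c = HIGH NOR HIGH = LOW
g4 = g3 XNOR g1 = LOW XNOR LOW = HIGH
g5 = g4 XOR g1 = HIGH XOR LOW = HIGH
g8 = d AND g5 = HIGH AND HIGH = HIGH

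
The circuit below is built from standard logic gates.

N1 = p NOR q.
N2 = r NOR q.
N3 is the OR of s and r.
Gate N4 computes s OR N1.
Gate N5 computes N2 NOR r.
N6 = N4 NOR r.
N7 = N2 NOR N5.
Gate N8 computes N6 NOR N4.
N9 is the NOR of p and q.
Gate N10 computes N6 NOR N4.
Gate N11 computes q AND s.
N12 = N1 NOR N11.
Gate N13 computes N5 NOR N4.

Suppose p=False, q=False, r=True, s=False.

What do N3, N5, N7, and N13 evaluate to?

N3 = True  N5 = False  N7 = True  N13 = False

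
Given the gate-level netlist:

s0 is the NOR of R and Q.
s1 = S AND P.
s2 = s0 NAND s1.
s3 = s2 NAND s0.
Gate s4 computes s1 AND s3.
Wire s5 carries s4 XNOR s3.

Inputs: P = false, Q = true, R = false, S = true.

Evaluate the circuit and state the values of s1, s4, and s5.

s1 = false, s4 = false, s5 = false

s0 = R NOR Q = false NOR true = false
s1 = S AND P = true AND false = false
s2 = s0 NAND s1 = false NAND false = true
s3 = s2 NAND s0 = true NAND false = true
s4 = s1 AND s3 = false AND true = false
s5 = s4 XNOR s3 = false XNOR true = false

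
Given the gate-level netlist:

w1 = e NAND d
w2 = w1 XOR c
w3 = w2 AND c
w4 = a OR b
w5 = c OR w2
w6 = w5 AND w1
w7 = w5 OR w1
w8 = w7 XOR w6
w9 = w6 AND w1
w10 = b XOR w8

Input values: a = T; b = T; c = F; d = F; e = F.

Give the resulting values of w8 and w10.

w8 = F, w10 = T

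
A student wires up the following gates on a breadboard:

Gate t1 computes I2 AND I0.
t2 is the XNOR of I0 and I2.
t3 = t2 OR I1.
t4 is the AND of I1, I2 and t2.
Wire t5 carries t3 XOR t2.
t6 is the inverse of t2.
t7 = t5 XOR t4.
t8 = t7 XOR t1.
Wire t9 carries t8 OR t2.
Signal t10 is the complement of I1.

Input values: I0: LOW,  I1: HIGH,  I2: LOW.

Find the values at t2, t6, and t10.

t2 = I0 XNOR I2 = LOW XNOR LOW = HIGH
t6 = NOT t2 = NOT HIGH = LOW
t10 = NOT I1 = NOT HIGH = LOW

t2 = HIGH; t6 = LOW; t10 = LOW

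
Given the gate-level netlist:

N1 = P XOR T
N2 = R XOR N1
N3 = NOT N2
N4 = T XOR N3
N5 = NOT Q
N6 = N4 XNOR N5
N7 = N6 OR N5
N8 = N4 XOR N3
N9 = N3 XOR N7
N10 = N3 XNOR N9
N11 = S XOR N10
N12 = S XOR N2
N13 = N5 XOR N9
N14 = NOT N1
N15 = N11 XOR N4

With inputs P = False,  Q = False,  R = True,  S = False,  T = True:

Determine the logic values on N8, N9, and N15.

N8 = True, N9 = False, N15 = False

N1 = P XOR T = False XOR True = True
N2 = R XOR N1 = True XOR True = False
N3 = NOT N2 = NOT False = True
N4 = T XOR N3 = True XOR True = False
N5 = NOT Q = NOT False = True
N6 = N4 XNOR N5 = False XNOR True = False
N7 = N6 OR N5 = False OR True = True
N8 = N4 XOR N3 = False XOR True = True
N9 = N3 XOR N7 = True XOR True = False
N10 = N3 XNOR N9 = True XNOR False = False
N11 = S XOR N10 = False XOR False = False
N15 = N11 XOR N4 = False XOR False = False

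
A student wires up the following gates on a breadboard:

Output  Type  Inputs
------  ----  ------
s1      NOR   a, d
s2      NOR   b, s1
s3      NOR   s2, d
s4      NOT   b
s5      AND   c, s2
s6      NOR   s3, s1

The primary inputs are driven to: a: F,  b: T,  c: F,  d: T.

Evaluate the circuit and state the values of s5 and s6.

s5 = F, s6 = T

s1 = a NOR d = F NOR T = F
s2 = b NOR s1 = T NOR F = F
s3 = s2 NOR d = F NOR T = F
s5 = c AND s2 = F AND F = F
s6 = s3 NOR s1 = F NOR F = T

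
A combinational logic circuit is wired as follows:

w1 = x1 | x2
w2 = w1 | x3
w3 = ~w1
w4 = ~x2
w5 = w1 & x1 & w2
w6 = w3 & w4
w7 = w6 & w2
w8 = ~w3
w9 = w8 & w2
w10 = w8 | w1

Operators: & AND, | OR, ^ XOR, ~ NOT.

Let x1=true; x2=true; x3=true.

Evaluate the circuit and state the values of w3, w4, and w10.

w3 = false, w4 = false, w10 = true

w1 = x1 OR x2 = true OR true = true
w3 = NOT w1 = NOT true = false
w4 = NOT x2 = NOT true = false
w8 = NOT w3 = NOT false = true
w10 = w8 OR w1 = true OR true = true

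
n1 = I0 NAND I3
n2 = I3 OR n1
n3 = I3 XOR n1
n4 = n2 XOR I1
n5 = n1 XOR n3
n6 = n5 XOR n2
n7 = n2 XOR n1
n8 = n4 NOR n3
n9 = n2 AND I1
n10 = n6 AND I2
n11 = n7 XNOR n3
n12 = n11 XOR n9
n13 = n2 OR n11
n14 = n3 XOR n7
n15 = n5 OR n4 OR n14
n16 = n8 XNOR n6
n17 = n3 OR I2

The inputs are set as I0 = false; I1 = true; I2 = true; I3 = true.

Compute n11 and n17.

n1 = I0 NAND I3 = false NAND true = true
n2 = I3 OR n1 = true OR true = true
n3 = I3 XOR n1 = true XOR true = false
n7 = n2 XOR n1 = true XOR true = false
n11 = n7 XNOR n3 = false XNOR false = true
n17 = n3 OR I2 = false OR true = true

n11 = true, n17 = true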